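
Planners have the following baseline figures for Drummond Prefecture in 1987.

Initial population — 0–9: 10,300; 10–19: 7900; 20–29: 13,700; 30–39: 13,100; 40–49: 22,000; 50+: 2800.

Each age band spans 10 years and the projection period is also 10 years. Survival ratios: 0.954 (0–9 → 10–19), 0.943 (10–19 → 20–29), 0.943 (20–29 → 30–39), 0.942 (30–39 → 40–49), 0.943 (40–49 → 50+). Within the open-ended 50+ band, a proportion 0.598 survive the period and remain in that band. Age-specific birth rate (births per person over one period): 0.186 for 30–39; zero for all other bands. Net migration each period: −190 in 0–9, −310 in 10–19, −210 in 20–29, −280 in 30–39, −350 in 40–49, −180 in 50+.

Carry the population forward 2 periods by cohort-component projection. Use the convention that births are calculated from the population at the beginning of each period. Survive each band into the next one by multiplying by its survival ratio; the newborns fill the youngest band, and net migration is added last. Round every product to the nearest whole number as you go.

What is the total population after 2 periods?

55289

(Bands numbered youngest = 1 to oldest = 6.)
[period 1]
Births: 13100 * 0.186 = 2437
Band 2: 10300 * 0.954 = 9826
Band 3: 7900 * 0.943 = 7450
Band 4: 13700 * 0.943 = 12919
Band 5: 13100 * 0.942 = 12340
Band 6: 22000 * 0.943 + 2800 * 0.598 = 20746 + 1674 = 22420
Net migration: Band 1 − 190 → 2247; Band 2 − 310 → 9516; Band 3 − 210 → 7240; Band 4 − 280 → 12639; Band 5 − 350 → 11990; Band 6 − 180 → 22240
Giving 2247 / 9516 / 7240 / 12639 / 11990 / 22240.
[period 2]
Births: 12639 * 0.186 = 2351
Band 2: 2247 * 0.954 = 2144
Band 3: 9516 * 0.943 = 8974
Band 4: 7240 * 0.943 = 6827
Band 5: 12639 * 0.942 = 11906
Band 6: 11990 * 0.943 + 22240 * 0.598 = 11307 + 13300 = 24607
Net migration: Band 1 − 190 → 2161; Band 2 − 310 → 1834; Band 3 − 210 → 8764; Band 4 − 280 → 6547; Band 5 − 350 → 11556; Band 6 − 180 → 24427
Giving 2161 / 1834 / 8764 / 6547 / 11556 / 24427.
Total after period 2: 2161 + 1834 + 8764 + 6547 + 11556 + 24427 = 55289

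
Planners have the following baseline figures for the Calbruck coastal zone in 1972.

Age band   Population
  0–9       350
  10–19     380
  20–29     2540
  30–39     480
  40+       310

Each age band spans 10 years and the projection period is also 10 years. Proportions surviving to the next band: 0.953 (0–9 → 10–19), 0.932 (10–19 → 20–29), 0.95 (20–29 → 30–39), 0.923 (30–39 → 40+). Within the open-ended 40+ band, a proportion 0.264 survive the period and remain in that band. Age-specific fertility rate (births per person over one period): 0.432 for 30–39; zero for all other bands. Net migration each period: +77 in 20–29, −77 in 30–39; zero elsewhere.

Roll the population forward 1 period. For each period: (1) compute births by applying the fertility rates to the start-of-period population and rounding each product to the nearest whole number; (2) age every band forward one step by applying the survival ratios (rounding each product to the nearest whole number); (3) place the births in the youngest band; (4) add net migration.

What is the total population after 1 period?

Let band 1 be 0–9 through band 5 = 40+.
Period 1.
Births: 480 × 0.432 = 207
Band 2: 350 × 0.953 = 334
Band 3: 380 × 0.932 = 354
Band 4: 2540 × 0.95 = 2413
Band 5: 480 × 0.923 + 310 × 0.264 = 443 + 82 = 525
Net migration: Band 3 + 77 → 431; Band 4 − 77 → 2336
Giving 207 / 334 / 431 / 2336 / 525.
Total after period 1: 207 + 334 + 431 + 2336 + 525 = 3833

3833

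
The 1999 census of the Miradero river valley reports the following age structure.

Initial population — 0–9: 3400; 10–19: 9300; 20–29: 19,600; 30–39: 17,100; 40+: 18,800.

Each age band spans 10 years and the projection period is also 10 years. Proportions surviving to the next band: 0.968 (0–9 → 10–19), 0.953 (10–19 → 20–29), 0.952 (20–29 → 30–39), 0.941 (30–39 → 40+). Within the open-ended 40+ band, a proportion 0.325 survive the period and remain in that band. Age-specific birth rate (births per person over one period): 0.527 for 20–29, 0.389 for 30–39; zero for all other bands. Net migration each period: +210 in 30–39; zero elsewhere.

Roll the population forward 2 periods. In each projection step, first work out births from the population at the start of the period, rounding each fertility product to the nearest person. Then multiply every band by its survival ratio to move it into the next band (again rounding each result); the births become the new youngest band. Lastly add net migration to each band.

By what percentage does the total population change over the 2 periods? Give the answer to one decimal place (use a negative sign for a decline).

(Bands numbered youngest = 1 to oldest = 5.)
After projecting period 1:
Births: 19600 × 0.527 = 10329  |  17100 × 0.389 = 6652 ⇒ total 16981
Band 2: 3400 × 0.968 = 3291
Band 3: 9300 × 0.953 = 8863
Band 4: 19600 × 0.952 = 18659
Band 5: 17100 × 0.941 + 18800 × 0.325 = 16091 + 6110 = 22201
Net migration: Band 4 + 210 → 18869
→ [16981, 3291, 8863, 18869, 22201]
After projecting period 2:
Births: 8863 × 0.527 = 4671  |  18869 × 0.389 = 7340 ⇒ total 12011
Band 2: 16981 × 0.968 = 16438
Band 3: 3291 × 0.953 = 3136
Band 4: 8863 × 0.952 = 8438
Band 5: 18869 × 0.941 + 22201 × 0.325 = 17756 + 7215 = 24971
Net migration: Band 4 + 210 → 8648
→ [12011, 16438, 3136, 8648, 24971]
Total: 68200 → 65204; change = -2996; percentage change = -4.4%

-4.4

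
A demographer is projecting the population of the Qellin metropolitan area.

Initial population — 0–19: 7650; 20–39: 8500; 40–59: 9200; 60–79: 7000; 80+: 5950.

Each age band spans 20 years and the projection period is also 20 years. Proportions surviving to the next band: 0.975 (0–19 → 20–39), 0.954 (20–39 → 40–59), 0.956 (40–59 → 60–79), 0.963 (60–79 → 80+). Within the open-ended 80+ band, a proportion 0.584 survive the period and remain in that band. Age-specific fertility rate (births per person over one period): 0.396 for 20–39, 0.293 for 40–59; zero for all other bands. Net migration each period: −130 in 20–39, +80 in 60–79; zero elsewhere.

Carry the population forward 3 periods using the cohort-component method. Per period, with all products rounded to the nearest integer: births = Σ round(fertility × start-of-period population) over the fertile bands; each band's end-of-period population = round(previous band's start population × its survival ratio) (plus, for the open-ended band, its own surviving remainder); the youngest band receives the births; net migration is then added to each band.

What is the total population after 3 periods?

Let band 1 be 0–19 through band 5 = 80+.
[period 1]
Births: 8500 × 0.396 = 3366, 9200 × 0.293 = 2696 → total 6062
Band 2: 7650 × 0.975 = 7459
Band 3: 8500 × 0.954 = 8109
Band 4: 9200 × 0.956 = 8795
Band 5: 7000 × 0.963 + 5950 × 0.584 = 6741 + 3475 = 10216
Net migration: Band 2 − 130 → 7329; Band 4 + 80 → 8875
Giving 6062 / 7329 / 8109 / 8875 / 10216.
[period 2]
Births: 7329 × 0.396 = 2902, 8109 × 0.293 = 2376 → total 5278
Band 2: 6062 × 0.975 = 5910
Band 3: 7329 × 0.954 = 6992
Band 4: 8109 × 0.956 = 7752
Band 5: 8875 × 0.963 + 10216 × 0.584 = 8547 + 5966 = 14513
Net migration: Band 2 − 130 → 5780; Band 4 + 80 → 7832
Giving 5278 / 5780 / 6992 / 7832 / 14513.
[period 3]
Births: 5780 × 0.396 = 2289, 6992 × 0.293 = 2049 → total 4338
Band 2: 5278 × 0.975 = 5146
Band 3: 5780 × 0.954 = 5514
Band 4: 6992 × 0.956 = 6684
Band 5: 7832 × 0.963 + 14513 × 0.584 = 7542 + 8476 = 16018
Net migration: Band 2 − 130 → 5016; Band 4 + 80 → 6764
Giving 4338 / 5016 / 5514 / 6764 / 16018.
Total after period 3: 4338 + 5016 + 5514 + 6764 + 16018 = 37650

37650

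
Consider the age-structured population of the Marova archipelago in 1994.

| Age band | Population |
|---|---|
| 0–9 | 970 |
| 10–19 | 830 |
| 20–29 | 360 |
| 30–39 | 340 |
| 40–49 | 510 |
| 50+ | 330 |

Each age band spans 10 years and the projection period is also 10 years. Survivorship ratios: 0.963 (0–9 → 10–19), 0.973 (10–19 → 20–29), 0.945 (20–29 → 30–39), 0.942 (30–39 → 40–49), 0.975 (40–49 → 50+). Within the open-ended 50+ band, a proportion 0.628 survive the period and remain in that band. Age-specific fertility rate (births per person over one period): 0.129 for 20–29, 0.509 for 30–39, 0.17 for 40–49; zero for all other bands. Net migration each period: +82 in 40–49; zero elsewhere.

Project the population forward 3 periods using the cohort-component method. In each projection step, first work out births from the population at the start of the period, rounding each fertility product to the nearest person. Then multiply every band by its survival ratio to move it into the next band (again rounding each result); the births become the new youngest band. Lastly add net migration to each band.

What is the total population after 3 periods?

Period 1.
Births: 360 * 0.129 = 46  |  340 * 0.509 = 173  |  510 * 0.17 = 87 → total 306
10–19: 970 * 0.963 = 934
20–29: 830 * 0.973 = 808
30–39: 360 * 0.945 = 340
40–49: 340 * 0.942 = 320
50+: 510 * 0.975 + 330 * 0.628 = 497 + 207 = 704
Net migration: 40–49 + 82 → 402
→ [306, 934, 808, 340, 402, 704]
Period 2.
Births: 808 * 0.129 = 104  |  340 * 0.509 = 173  |  402 * 0.17 = 68 → total 345
10–19: 306 * 0.963 = 295
20–29: 934 * 0.973 = 909
30–39: 808 * 0.945 = 764
40–49: 340 * 0.942 = 320
50+: 402 * 0.975 + 704 * 0.628 = 392 + 442 = 834
Net migration: 40–49 + 82 → 402
→ [345, 295, 909, 764, 402, 834]
Period 3.
Births: 909 * 0.129 = 117  |  764 * 0.509 = 389  |  402 * 0.17 = 68 → total 574
10–19: 345 * 0.963 = 332
20–29: 295 * 0.973 = 287
30–39: 909 * 0.945 = 859
40–49: 764 * 0.942 = 720
50+: 402 * 0.975 + 834 * 0.628 = 392 + 524 = 916
Net migration: 40–49 + 82 → 802
→ [574, 332, 287, 859, 802, 916]
Total after period 3: 574 + 332 + 287 + 859 + 802 + 916 = 3770

3770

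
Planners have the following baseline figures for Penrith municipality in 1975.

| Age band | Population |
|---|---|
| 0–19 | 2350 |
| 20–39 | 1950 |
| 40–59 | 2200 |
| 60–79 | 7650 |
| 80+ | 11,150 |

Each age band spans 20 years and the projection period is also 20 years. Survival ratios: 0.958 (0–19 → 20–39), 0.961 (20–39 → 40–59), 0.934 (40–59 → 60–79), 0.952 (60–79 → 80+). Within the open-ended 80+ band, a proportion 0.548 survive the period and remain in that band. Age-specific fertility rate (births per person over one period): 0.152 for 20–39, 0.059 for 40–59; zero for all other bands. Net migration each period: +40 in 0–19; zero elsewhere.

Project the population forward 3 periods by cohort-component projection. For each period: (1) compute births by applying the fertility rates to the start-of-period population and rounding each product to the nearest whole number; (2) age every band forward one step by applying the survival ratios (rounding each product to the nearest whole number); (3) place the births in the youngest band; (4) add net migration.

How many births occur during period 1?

Numbering the bands 1..5 from youngest to oldest:
Period 1:
Births: 1950 * 0.152 = 296  |  2200 * 0.059 = 130 → 426
Band 2: 2350 * 0.958 = 2251
Band 3: 1950 * 0.961 = 1874
Band 4: 2200 * 0.934 = 2055
Band 5: 7650 * 0.952 + 11150 * 0.548 = 7283 + 6110 = 13393
Net migration: Band 1 + 40 → 466
Giving 466 / 2251 / 1874 / 2055 / 13393.

426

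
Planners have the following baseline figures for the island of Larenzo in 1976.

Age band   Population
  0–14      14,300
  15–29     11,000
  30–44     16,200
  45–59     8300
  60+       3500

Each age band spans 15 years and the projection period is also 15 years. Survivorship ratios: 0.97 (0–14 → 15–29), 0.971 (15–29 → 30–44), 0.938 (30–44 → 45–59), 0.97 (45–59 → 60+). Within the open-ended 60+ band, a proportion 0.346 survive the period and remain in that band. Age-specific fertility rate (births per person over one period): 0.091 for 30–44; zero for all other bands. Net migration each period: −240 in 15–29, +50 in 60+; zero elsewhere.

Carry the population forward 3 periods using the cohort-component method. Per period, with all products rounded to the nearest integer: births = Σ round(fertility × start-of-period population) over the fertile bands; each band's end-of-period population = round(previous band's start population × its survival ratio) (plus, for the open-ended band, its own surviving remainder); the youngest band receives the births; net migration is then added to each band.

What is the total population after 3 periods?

31477

Period 1.
Births: 16200 × 0.091 = 1474
15–29: 14300 × 0.97 = 13871
30–44: 11000 × 0.971 = 10681
45–59: 16200 × 0.938 = 15196
60+: 8300 × 0.97 + 3500 × 0.346 = 8051 + 1211 = 9262
Net migration: 15–29 − 240 → 13631; 60+ + 50 → 9312
Population now: 0–14=1474, 15–29=13631, 30–44=10681, 45–59=15196, 60+=9312
Period 2.
Births: 10681 × 0.091 = 972
15–29: 1474 × 0.97 = 1430
30–44: 13631 × 0.971 = 13236
45–59: 10681 × 0.938 = 10019
60+: 15196 × 0.97 + 9312 × 0.346 = 14740 + 3222 = 17962
Net migration: 15–29 − 240 → 1190; 60+ + 50 → 18012
Population now: 0–14=972, 15–29=1190, 30–44=13236, 45–59=10019, 60+=18012
Period 3.
Births: 13236 × 0.091 = 1204
15–29: 972 × 0.97 = 943
30–44: 1190 × 0.971 = 1155
45–59: 13236 × 0.938 = 12415
60+: 10019 × 0.97 + 18012 × 0.346 = 9718 + 6232 = 15950
Net migration: 15–29 − 240 → 703; 60+ + 50 → 16000
Population now: 0–14=1204, 15–29=703, 30–44=1155, 45–59=12415, 60+=16000
Total after period 3: 1204 + 703 + 1155 + 12415 + 16000 = 31477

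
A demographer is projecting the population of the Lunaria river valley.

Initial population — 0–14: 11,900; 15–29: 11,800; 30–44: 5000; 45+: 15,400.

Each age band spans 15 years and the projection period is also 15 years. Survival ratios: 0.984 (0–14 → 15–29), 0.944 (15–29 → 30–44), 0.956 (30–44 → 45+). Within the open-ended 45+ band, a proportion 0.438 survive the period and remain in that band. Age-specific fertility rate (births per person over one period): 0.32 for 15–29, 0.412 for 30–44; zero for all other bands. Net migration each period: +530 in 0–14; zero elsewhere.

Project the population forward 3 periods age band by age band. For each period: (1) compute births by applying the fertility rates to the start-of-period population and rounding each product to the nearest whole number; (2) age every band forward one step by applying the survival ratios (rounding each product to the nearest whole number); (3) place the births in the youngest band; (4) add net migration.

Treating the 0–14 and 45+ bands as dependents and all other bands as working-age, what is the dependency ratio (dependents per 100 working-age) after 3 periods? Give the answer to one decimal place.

Period 1:
Births: 11800 × 0.32 = 3776 ; 5000 × 0.412 = 2060 — total 5836
15–29: 11900 × 0.984 = 11710
30–44: 11800 × 0.944 = 11139
45+: 5000 × 0.956 + 15400 × 0.438 = 4780 + 6745 = 11525
Net migration: 0–14 + 530 → 6366
Giving 6366 / 11710 / 11139 / 11525.
Period 2:
Births: 11710 × 0.32 = 3747 ; 11139 × 0.412 = 4589 — total 8336
15–29: 6366 × 0.984 = 6264
30–44: 11710 × 0.944 = 11054
45+: 11139 × 0.956 + 11525 × 0.438 = 10649 + 5048 = 15697
Net migration: 0–14 + 530 → 8866
Giving 8866 / 6264 / 11054 / 15697.
Period 3:
Births: 6264 × 0.32 = 2004 ; 11054 × 0.412 = 4554 — total 6558
15–29: 8866 × 0.984 = 8724
30–44: 6264 × 0.944 = 5913
45+: 11054 × 0.956 + 15697 × 0.438 = 10568 + 6875 = 17443
Net migration: 0–14 + 530 → 7088
Giving 7088 / 8724 / 5913 / 17443.
Dependents (band 0–14 + band 45+) = 7088 + 17443 = 24531; working-age = 14637; ratio = 24531/14637 × 100 = 167.6

167.6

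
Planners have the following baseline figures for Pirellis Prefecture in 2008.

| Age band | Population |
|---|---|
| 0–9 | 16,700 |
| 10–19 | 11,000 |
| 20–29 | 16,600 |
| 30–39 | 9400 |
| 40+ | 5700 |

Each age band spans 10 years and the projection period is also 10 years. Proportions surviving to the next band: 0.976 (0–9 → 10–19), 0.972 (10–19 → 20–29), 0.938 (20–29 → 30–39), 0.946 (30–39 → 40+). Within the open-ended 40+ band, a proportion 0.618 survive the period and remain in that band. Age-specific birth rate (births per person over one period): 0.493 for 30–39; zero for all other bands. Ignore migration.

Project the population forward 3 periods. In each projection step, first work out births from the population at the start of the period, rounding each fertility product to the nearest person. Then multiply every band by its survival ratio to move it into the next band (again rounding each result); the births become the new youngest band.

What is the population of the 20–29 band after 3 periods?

4396

— Period 1 —
Births: 9400 × 0.493 = 4634
10–19: 16700 × 0.976 = 16299
20–29: 11000 × 0.972 = 10692
30–39: 16600 × 0.938 = 15571
40+: 9400 × 0.946 + 5700 × 0.618 = 8892 + 3523 = 12415
Giving 4634 / 16299 / 10692 / 15571 / 12415.
— Period 2 —
Births: 15571 × 0.493 = 7677
10–19: 4634 × 0.976 = 4523
20–29: 16299 × 0.972 = 15843
30–39: 10692 × 0.938 = 10029
40+: 15571 × 0.946 + 12415 × 0.618 = 14730 + 7672 = 22402
Giving 7677 / 4523 / 15843 / 10029 / 22402.
— Period 3 —
Births: 10029 × 0.493 = 4944
10–19: 7677 × 0.976 = 7493
20–29: 4523 × 0.972 = 4396
30–39: 15843 × 0.938 = 14861
40+: 10029 × 0.946 + 22402 × 0.618 = 9487 + 13844 = 23331
Giving 4944 / 7493 / 4396 / 14861 / 23331.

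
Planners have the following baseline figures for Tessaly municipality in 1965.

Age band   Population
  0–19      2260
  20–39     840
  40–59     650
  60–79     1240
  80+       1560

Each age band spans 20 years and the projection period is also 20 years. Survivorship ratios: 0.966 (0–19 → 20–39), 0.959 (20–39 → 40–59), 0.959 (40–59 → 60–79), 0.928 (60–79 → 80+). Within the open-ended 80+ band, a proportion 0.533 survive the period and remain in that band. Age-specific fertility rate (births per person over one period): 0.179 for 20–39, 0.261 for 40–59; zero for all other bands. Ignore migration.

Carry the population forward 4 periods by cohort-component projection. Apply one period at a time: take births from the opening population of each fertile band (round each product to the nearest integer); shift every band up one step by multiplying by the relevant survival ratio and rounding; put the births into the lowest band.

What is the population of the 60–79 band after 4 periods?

Period 1:
Births: 840 × 0.179 = 150 ; 650 × 0.261 = 170 → 320
20–39: 2260 × 0.966 = 2183
40–59: 840 × 0.959 = 806
60–79: 650 × 0.959 = 623
80+: 1240 × 0.928 + 1560 × 0.533 = 1151 + 831 = 1982
Giving 320 / 2183 / 806 / 623 / 1982.
Period 2:
Births: 2183 × 0.179 = 391 ; 806 × 0.261 = 210 → 601
20–39: 320 × 0.966 = 309
40–59: 2183 × 0.959 = 2093
60–79: 806 × 0.959 = 773
80+: 623 × 0.928 + 1982 × 0.533 = 578 + 1056 = 1634
Giving 601 / 309 / 2093 / 773 / 1634.
Period 3:
Births: 309 × 0.179 = 55 ; 2093 × 0.261 = 546 → 601
20–39: 601 × 0.966 = 581
40–59: 309 × 0.959 = 296
60–79: 2093 × 0.959 = 2007
80+: 773 × 0.928 + 1634 × 0.533 = 717 + 871 = 1588
Giving 601 / 581 / 296 / 2007 / 1588.
Period 4:
Births: 581 × 0.179 = 104 ; 296 × 0.261 = 77 → 181
20–39: 601 × 0.966 = 581
40–59: 581 × 0.959 = 557
60–79: 296 × 0.959 = 284
80+: 2007 × 0.928 + 1588 × 0.533 = 1862 + 846 = 2708
Giving 181 / 581 / 557 / 284 / 2708.

284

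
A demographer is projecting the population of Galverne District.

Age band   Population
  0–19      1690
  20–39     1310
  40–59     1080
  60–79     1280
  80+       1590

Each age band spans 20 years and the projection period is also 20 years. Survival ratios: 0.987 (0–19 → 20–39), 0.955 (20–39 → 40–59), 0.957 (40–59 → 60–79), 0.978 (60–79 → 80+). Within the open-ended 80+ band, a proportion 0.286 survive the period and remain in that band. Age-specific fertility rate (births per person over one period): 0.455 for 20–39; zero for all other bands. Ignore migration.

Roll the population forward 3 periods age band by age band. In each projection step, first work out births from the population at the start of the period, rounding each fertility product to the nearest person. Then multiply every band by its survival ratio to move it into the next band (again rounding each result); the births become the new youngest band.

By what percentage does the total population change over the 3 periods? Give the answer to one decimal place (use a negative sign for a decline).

After projecting period 1:
Births: 1310 × 0.455 = 596
20–39: 1690 × 0.987 = 1668
40–59: 1310 × 0.955 = 1251
60–79: 1080 × 0.957 = 1034
80+: 1280 × 0.978 + 1590 × 0.286 = 1252 + 455 = 1707
Population now: 0–19=596, 20–39=1668, 40–59=1251, 60–79=1034, 80+=1707
After projecting period 2:
Births: 1668 × 0.455 = 759
20–39: 596 × 0.987 = 588
40–59: 1668 × 0.955 = 1593
60–79: 1251 × 0.957 = 1197
80+: 1034 × 0.978 + 1707 × 0.286 = 1011 + 488 = 1499
Population now: 0–19=759, 20–39=588, 40–59=1593, 60–79=1197, 80+=1499
After projecting period 3:
Births: 588 × 0.455 = 268
20–39: 759 × 0.987 = 749
40–59: 588 × 0.955 = 562
60–79: 1593 × 0.957 = 1525
80+: 1197 × 0.978 + 1499 × 0.286 = 1171 + 429 = 1600
Population now: 0–19=268, 20–39=749, 40–59=562, 60–79=1525, 80+=1600
Total: 6950 → 4704; change = -2246; percentage change = -32.3%

-32.3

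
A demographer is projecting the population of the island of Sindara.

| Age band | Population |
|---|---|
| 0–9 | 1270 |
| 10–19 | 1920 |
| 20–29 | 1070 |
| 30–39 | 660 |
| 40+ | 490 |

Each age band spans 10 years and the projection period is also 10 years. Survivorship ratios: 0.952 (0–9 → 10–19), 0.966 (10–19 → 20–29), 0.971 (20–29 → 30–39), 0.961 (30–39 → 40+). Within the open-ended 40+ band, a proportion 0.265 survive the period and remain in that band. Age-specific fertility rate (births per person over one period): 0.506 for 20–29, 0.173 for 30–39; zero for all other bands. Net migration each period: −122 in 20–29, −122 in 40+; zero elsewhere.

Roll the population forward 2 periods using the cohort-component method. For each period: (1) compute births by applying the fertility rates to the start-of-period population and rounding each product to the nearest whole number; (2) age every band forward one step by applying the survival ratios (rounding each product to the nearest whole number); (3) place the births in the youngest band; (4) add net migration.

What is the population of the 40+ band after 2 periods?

1046

After projecting period 1:
Births: 1070 * 0.506 = 541, 660 * 0.173 = 114 → 655
10–19: 1270 * 0.952 = 1209
20–29: 1920 * 0.966 = 1855
30–39: 1070 * 0.971 = 1039
40+: 660 * 0.961 + 490 * 0.265 = 634 + 130 = 764
Net migration: 20–29 − 122 → 1733; 40+ − 122 → 642
End of period: [655, 1209, 1733, 1039, 642]
After projecting period 2:
Births: 1733 * 0.506 = 877, 1039 * 0.173 = 180 → 1057
10–19: 655 * 0.952 = 624
20–29: 1209 * 0.966 = 1168
30–39: 1733 * 0.971 = 1683
40+: 1039 * 0.961 + 642 * 0.265 = 998 + 170 = 1168
Net migration: 20–29 − 122 → 1046; 40+ − 122 → 1046
End of period: [1057, 624, 1046, 1683, 1046]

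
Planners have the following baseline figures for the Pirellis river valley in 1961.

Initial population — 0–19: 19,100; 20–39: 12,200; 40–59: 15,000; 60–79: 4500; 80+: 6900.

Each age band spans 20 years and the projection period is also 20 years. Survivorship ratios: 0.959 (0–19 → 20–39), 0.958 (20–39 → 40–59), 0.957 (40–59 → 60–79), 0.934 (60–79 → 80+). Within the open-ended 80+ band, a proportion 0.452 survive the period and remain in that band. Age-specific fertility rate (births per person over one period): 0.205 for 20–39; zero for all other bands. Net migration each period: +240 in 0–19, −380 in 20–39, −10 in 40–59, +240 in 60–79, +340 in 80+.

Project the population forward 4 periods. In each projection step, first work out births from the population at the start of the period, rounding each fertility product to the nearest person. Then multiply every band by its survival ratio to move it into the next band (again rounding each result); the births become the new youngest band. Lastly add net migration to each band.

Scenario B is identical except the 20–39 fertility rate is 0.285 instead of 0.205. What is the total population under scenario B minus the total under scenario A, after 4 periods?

(Bands numbered youngest = 1 to oldest = 5.)
After projecting period 1:
Births: 12200 × 0.205 = 2501
Band 2: 19100 × 0.959 = 18317
Band 3: 12200 × 0.958 = 11688
Band 4: 15000 × 0.957 = 14355
Band 5: 4500 × 0.934 + 6900 × 0.452 = 4203 + 3119 = 7322
Net migration: Band 1 + 240 → 2741; Band 2 − 380 → 17937; Band 3 − 10 → 11678; Band 4 + 240 → 14595; Band 5 + 340 → 7662
End of period: [2741, 17937, 11678, 14595, 7662]
After projecting period 2:
Births: 17937 × 0.205 = 3677
Band 2: 2741 × 0.959 = 2629
Band 3: 17937 × 0.958 = 17184
Band 4: 11678 × 0.957 = 11176
Band 5: 14595 × 0.934 + 7662 × 0.452 = 13632 + 3463 = 17095
Net migration: Band 1 + 240 → 3917; Band 2 − 380 → 2249; Band 3 − 10 → 17174; Band 4 + 240 → 11416; Band 5 + 340 → 17435
End of period: [3917, 2249, 17174, 11416, 17435]
After projecting period 3:
Births: 2249 × 0.205 = 461
Band 2: 3917 × 0.959 = 3756
Band 3: 2249 × 0.958 = 2155
Band 4: 17174 × 0.957 = 16436
Band 5: 11416 × 0.934 + 17435 × 0.452 = 10663 + 7881 = 18544
Net migration: Band 1 + 240 → 701; Band 2 − 380 → 3376; Band 3 − 10 → 2145; Band 4 + 240 → 16676; Band 5 + 340 → 18884
End of period: [701, 3376, 2145, 16676, 18884]
After projecting period 4:
Births: 3376 × 0.205 = 692
Band 2: 701 × 0.959 = 672
Band 3: 3376 × 0.958 = 3234
Band 4: 2145 × 0.957 = 2053
Band 5: 16676 × 0.934 + 18884 × 0.452 = 15575 + 8536 = 24111
Net migration: Band 1 + 240 → 932; Band 2 − 380 → 292; Band 3 − 10 → 3224; Band 4 + 240 → 2293; Band 5 + 340 → 24451
End of period: [932, 292, 3224, 2293, 24451]
Scenario A total after 4 periods: 31192
Scenario B projection —
After projecting period 1:
Births: 12200 × 0.285 = 3477
Band 2: 19100 × 0.959 = 18317
Band 3: 12200 × 0.958 = 11688
Band 4: 15000 × 0.957 = 14355
Band 5: 4500 × 0.934 + 6900 × 0.452 = 4203 + 3119 = 7322
Net migration: Band 1 + 240 → 3717; Band 2 − 380 → 17937; Band 3 − 10 → 11678; Band 4 + 240 → 14595; Band 5 + 340 → 7662
End of period: [3717, 17937, 11678, 14595, 7662]
After projecting period 2:
Births: 17937 × 0.285 = 5112
Band 2: 3717 × 0.959 = 3565
Band 3: 17937 × 0.958 = 17184
Band 4: 11678 × 0.957 = 11176
Band 5: 14595 × 0.934 + 7662 × 0.452 = 13632 + 3463 = 17095
Net migration: Band 1 + 240 → 5352; Band 2 − 380 → 3185; Band 3 − 10 → 17174; Band 4 + 240 → 11416; Band 5 + 340 → 17435
End of period: [5352, 3185, 17174, 11416, 17435]
After projecting period 3:
Births: 3185 × 0.285 = 908
Band 2: 5352 × 0.959 = 5133
Band 3: 3185 × 0.958 = 3051
Band 4: 17174 × 0.957 = 16436
Band 5: 11416 × 0.934 + 17435 × 0.452 = 10663 + 7881 = 18544
Net migration: Band 1 + 240 → 1148; Band 2 − 380 → 4753; Band 3 − 10 → 3041; Band 4 + 240 → 16676; Band 5 + 340 → 18884
End of period: [1148, 4753, 3041, 16676, 18884]
After projecting period 4:
Births: 4753 × 0.285 = 1355
Band 2: 1148 × 0.959 = 1101
Band 3: 4753 × 0.958 = 4553
Band 4: 3041 × 0.957 = 2910
Band 5: 16676 × 0.934 + 18884 × 0.452 = 15575 + 8536 = 24111
Net migration: Band 1 + 240 → 1595; Band 2 − 380 → 721; Band 3 − 10 → 4543; Band 4 + 240 → 3150; Band 5 + 340 → 24451
End of period: [1595, 721, 4543, 3150, 24451]
Scenario B total after 4 periods: 34460
Difference B − A = 34460 − 31192 = 3268

3268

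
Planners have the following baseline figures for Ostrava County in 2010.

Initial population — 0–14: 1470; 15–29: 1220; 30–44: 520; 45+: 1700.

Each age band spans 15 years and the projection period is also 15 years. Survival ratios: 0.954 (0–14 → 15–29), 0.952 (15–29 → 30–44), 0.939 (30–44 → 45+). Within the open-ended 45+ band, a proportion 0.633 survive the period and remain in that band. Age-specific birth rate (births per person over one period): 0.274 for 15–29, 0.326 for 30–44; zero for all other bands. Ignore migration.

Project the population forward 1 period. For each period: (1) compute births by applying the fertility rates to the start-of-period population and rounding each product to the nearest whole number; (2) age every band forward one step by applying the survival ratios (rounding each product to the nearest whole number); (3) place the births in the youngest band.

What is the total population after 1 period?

4631

— Period 1 —
Births: 1220 × 0.274 = 334 ; 520 × 0.326 = 170 → total 504
15–29: 1470 × 0.954 = 1402
30–44: 1220 × 0.952 = 1161
45+: 520 × 0.939 + 1700 × 0.633 = 488 + 1076 = 1564
→ [504, 1402, 1161, 1564]
Total after period 1: 504 + 1402 + 1161 + 1564 = 4631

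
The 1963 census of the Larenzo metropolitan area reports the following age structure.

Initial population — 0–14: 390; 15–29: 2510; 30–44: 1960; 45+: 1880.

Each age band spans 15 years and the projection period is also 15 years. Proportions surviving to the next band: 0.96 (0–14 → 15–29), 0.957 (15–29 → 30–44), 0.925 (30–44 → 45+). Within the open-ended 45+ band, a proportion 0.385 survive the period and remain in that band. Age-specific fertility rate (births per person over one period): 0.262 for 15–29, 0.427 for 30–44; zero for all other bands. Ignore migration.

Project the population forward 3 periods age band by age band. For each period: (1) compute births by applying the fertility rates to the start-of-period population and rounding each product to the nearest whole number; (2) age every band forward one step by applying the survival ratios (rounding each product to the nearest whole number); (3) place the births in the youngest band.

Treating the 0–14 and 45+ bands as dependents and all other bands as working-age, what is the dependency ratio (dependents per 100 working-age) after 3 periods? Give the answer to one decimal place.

— Period 1 —
Births: 2510 × 0.262 = 658, 1960 × 0.427 = 837 ⇒ total 1495
15–29: 390 × 0.96 = 374
30–44: 2510 × 0.957 = 2402
45+: 1960 × 0.925 + 1880 × 0.385 = 1813 + 724 = 2537
End of period: [1495, 374, 2402, 2537]
— Period 2 —
Births: 374 × 0.262 = 98, 2402 × 0.427 = 1026 ⇒ total 1124
15–29: 1495 × 0.96 = 1435
30–44: 374 × 0.957 = 358
45+: 2402 × 0.925 + 2537 × 0.385 = 2222 + 977 = 3199
End of period: [1124, 1435, 358, 3199]
— Period 3 —
Births: 1435 × 0.262 = 376, 358 × 0.427 = 153 ⇒ total 529
15–29: 1124 × 0.96 = 1079
30–44: 1435 × 0.957 = 1373
45+: 358 × 0.925 + 3199 × 0.385 = 331 + 1232 = 1563
End of period: [529, 1079, 1373, 1563]
Dependents (band 0–14 + band 45+) = 529 + 1563 = 2092; working-age = 2452; ratio = 2092/2452 × 100 = 85.3

85.3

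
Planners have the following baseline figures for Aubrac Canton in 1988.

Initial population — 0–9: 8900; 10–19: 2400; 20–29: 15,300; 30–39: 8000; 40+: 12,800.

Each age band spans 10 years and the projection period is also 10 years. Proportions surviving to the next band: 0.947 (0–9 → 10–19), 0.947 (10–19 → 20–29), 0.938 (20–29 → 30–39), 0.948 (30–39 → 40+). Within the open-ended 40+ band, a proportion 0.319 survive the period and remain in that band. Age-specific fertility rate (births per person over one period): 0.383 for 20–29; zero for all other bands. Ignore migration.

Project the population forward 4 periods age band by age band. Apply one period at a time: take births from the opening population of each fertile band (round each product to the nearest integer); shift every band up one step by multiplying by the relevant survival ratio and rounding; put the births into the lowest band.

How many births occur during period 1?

5860

— Period 1 —
Births: 15300 × 0.383 = 5860
10–19: 8900 × 0.947 = 8428
20–29: 2400 × 0.947 = 2273
30–39: 15300 × 0.938 = 14351
40+: 8000 × 0.948 + 12800 × 0.319 = 7584 + 4083 = 11667
End of period: [5860, 8428, 2273, 14351, 11667]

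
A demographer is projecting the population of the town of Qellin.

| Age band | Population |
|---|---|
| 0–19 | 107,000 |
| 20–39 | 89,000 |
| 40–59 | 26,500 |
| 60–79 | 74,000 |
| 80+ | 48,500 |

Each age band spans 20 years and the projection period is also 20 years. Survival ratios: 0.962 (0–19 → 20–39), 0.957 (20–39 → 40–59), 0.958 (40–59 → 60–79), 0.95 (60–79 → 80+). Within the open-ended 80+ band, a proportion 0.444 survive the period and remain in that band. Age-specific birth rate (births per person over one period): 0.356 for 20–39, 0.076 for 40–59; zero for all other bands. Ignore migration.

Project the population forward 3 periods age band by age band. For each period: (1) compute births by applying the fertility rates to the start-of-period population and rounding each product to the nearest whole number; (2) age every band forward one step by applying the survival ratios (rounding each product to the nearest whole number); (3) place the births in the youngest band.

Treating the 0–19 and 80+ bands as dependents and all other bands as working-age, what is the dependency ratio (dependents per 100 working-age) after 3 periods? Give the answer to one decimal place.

75.1

— Period 1 —
Births: 89000 * 0.356 = 31684  |  26500 * 0.076 = 2014 — total 33698
20–39: 107000 * 0.962 = 102934
40–59: 89000 * 0.957 = 85173
60–79: 26500 * 0.958 = 25387
80+: 74000 * 0.95 + 48500 * 0.444 = 70300 + 21534 = 91834
→ [33698, 102934, 85173, 25387, 91834]
— Period 2 —
Births: 102934 * 0.356 = 36645  |  85173 * 0.076 = 6473 — total 43118
20–39: 33698 * 0.962 = 32417
40–59: 102934 * 0.957 = 98508
60–79: 85173 * 0.958 = 81596
80+: 25387 * 0.95 + 91834 * 0.444 = 24118 + 40774 = 64892
→ [43118, 32417, 98508, 81596, 64892]
— Period 3 —
Births: 32417 * 0.356 = 11540  |  98508 * 0.076 = 7487 — total 19027
20–39: 43118 * 0.962 = 41480
40–59: 32417 * 0.957 = 31023
60–79: 98508 * 0.958 = 94371
80+: 81596 * 0.95 + 64892 * 0.444 = 77516 + 28812 = 106328
→ [19027, 41480, 31023, 94371, 106328]
Dependents (band 0–19 + band 80+) = 19027 + 106328 = 125355; working-age = 166874; ratio = 125355/166874 × 100 = 75.1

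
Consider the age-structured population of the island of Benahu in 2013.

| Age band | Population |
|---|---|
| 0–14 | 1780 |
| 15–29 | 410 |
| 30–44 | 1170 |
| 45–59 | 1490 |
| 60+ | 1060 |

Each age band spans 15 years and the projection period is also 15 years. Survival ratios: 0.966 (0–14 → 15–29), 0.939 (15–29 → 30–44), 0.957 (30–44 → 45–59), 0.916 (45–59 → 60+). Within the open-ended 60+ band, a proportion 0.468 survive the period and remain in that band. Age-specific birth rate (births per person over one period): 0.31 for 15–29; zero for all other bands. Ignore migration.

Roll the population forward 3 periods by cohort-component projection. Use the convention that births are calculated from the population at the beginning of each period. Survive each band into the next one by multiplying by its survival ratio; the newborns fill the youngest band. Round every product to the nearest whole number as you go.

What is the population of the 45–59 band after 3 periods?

Period 1.
Births: 410 * 0.31 = 127
15–29: 1780 * 0.966 = 1719
30–44: 410 * 0.939 = 385
45–59: 1170 * 0.957 = 1120
60+: 1490 * 0.916 + 1060 * 0.468 = 1365 + 496 = 1861
Population now: 0–14=127, 15–29=1719, 30–44=385, 45–59=1120, 60+=1861
Period 2.
Births: 1719 * 0.31 = 533
15–29: 127 * 0.966 = 123
30–44: 1719 * 0.939 = 1614
45–59: 385 * 0.957 = 368
60+: 1120 * 0.916 + 1861 * 0.468 = 1026 + 871 = 1897
Population now: 0–14=533, 15–29=123, 30–44=1614, 45–59=368, 60+=1897
Period 3.
Births: 123 * 0.31 = 38
15–29: 533 * 0.966 = 515
30–44: 123 * 0.939 = 115
45–59: 1614 * 0.957 = 1545
60+: 368 * 0.916 + 1897 * 0.468 = 337 + 888 = 1225
Population now: 0–14=38, 15–29=515, 30–44=115, 45–59=1545, 60+=1225

1545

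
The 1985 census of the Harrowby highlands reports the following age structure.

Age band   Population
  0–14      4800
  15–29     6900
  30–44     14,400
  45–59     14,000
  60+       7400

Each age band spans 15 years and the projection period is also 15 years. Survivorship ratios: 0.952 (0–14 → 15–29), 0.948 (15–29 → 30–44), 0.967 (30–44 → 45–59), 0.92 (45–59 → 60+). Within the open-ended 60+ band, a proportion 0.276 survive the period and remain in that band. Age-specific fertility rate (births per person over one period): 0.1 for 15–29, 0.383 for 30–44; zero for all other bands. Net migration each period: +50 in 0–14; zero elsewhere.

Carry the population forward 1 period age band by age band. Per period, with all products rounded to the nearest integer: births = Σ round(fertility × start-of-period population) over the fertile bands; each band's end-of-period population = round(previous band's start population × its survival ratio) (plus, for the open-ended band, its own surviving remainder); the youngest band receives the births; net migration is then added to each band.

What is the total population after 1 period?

Numbering the groups 1..5 from youngest to oldest:
Period 1.
Births: 6900 * 0.1 = 690 ; 14400 * 0.383 = 5515 → 6205
Group 2: 4800 * 0.952 = 4570
Group 3: 6900 * 0.948 = 6541
Group 4: 14400 * 0.967 = 13925
Group 5: 14000 * 0.92 + 7400 * 0.276 = 12880 + 2042 = 14922
Net migration: Group 1 + 50 → 6255
Giving 6255 / 4570 / 6541 / 13925 / 14922.
Total after period 1: 6255 + 4570 + 6541 + 13925 + 14922 = 46213

46213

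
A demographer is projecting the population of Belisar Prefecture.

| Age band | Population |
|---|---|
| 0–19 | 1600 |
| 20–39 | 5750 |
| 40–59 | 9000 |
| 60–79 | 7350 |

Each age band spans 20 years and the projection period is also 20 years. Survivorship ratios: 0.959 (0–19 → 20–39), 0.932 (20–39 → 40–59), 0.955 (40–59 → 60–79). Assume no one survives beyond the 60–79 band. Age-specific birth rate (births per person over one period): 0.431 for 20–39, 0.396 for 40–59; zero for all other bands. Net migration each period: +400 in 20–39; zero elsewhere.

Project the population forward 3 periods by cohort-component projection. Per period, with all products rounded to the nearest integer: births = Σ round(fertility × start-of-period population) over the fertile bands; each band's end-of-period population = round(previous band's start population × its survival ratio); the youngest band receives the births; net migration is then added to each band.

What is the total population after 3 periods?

14113

(Groups numbered youngest = 1 to oldest = 4.)
[period 1]
Births: 5750 × 0.431 = 2478 ; 9000 × 0.396 = 3564 — total 6042
Group 2: 1600 × 0.959 = 1534
Group 3: 5750 × 0.932 = 5359
Group 4: 9000 × 0.955 = 8595
Net migration: Group 2 + 400 → 1934
→ [6042, 1934, 5359, 8595]
[period 2]
Births: 1934 × 0.431 = 834 ; 5359 × 0.396 = 2122 — total 2956
Group 2: 6042 × 0.959 = 5794
Group 3: 1934 × 0.932 = 1802
Group 4: 5359 × 0.955 = 5118
Net migration: Group 2 + 400 → 6194
→ [2956, 6194, 1802, 5118]
[period 3]
Births: 6194 × 0.431 = 2670 ; 1802 × 0.396 = 714 — total 3384
Group 2: 2956 × 0.959 = 2835
Group 3: 6194 × 0.932 = 5773
Group 4: 1802 × 0.955 = 1721
Net migration: Group 2 + 400 → 3235
→ [3384, 3235, 5773, 1721]
Total after period 3: 3384 + 3235 + 5773 + 1721 = 14113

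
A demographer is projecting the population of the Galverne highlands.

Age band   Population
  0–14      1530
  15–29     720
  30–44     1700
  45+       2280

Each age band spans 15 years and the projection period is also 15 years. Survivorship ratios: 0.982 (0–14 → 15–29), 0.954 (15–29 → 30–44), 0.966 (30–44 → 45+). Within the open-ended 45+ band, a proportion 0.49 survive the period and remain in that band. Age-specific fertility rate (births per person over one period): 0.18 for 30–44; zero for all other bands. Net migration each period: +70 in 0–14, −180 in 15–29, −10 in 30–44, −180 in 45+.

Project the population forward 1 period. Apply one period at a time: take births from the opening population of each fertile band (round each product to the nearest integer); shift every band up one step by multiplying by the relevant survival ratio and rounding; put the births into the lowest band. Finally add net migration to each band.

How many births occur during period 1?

— Period 1 —
Births: 1700 × 0.18 = 306
15–29: 1530 × 0.982 = 1502
30–44: 720 × 0.954 = 687
45+: 1700 × 0.966 + 2280 × 0.49 = 1642 + 1117 = 2759
Net migration: 0–14 + 70 → 376; 15–29 − 180 → 1322; 30–44 − 10 → 677; 45+ − 180 → 2579
End of period: [376, 1322, 677, 2579]

306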